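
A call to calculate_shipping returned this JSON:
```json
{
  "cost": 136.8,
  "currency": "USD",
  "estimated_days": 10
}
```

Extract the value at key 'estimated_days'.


10


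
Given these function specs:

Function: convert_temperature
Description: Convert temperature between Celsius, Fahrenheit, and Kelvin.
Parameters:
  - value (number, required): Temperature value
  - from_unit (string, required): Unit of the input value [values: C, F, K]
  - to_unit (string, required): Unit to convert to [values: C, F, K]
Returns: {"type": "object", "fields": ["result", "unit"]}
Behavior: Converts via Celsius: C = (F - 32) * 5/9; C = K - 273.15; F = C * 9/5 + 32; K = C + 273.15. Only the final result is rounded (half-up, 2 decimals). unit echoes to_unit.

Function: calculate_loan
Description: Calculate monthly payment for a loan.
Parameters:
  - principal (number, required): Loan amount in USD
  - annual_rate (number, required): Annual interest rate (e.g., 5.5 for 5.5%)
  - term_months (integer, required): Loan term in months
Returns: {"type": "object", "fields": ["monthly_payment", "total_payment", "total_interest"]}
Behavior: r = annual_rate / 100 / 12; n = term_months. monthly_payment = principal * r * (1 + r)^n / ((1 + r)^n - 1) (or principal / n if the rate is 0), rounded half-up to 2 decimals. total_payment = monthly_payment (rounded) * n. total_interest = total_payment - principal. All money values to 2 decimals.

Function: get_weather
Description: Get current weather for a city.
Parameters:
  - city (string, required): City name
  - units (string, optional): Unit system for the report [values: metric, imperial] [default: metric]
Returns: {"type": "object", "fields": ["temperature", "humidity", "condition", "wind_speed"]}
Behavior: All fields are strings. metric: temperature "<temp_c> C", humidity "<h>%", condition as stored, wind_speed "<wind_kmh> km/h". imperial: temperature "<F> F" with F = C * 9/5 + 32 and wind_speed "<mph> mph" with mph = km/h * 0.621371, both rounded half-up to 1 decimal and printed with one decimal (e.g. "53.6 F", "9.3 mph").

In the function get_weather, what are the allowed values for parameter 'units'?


The get_weather spec declares:
  - units (string, optional): Unit system for the report [values: metric, imperial] [default: metric]
Allowed values:
metric, imperial


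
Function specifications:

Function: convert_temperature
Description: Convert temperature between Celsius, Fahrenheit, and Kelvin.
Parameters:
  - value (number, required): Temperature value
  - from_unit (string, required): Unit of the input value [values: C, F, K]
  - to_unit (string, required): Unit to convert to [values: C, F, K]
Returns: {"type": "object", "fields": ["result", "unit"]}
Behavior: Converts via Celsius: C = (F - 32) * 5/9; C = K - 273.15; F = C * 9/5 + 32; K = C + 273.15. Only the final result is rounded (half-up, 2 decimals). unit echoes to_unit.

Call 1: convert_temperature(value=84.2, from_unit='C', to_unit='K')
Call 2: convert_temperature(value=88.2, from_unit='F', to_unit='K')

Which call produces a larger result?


Call 1:
  Input already in C: 84.2
  To K: 84.2 + 273.15 = 357.35
  Round to 2 decimals: 357.35
  -> 357.35 K
Call 2:
  To C: (88.2 - 32) * 5/9 = 31.222222
  To K: 31.222222 + 273.15 = 304.372222
  Round to 2 decimals: 304.37
  -> 304.37 K
Call 1 (357.35 K)


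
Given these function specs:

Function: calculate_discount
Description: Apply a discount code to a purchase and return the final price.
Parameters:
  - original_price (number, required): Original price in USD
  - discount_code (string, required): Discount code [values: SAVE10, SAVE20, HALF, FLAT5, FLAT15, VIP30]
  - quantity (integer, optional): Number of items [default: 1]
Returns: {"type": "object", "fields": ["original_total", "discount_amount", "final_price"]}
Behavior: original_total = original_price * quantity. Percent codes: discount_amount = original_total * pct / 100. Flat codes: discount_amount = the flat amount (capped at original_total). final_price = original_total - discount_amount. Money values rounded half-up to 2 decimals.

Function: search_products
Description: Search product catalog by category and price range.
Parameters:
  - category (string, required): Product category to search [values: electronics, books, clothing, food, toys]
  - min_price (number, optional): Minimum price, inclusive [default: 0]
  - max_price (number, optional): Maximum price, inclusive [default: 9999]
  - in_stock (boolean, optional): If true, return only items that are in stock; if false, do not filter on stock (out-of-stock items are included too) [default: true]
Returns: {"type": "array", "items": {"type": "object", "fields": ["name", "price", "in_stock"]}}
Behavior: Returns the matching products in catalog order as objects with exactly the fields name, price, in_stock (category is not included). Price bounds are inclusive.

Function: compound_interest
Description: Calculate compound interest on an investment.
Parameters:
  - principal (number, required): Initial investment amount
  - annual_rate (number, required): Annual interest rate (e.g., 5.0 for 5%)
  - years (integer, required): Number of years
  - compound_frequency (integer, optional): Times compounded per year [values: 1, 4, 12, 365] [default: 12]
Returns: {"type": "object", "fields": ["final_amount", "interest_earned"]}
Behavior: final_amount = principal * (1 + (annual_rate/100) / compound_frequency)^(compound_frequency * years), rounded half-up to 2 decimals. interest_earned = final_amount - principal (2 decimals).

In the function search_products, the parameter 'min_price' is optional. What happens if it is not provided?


The search_products spec declares:
  - min_price (number, optional): Minimum price, inclusive [default: 0]
It defaults to 0


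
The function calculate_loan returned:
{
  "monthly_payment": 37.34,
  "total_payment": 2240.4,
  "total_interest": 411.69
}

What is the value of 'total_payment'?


2240.4


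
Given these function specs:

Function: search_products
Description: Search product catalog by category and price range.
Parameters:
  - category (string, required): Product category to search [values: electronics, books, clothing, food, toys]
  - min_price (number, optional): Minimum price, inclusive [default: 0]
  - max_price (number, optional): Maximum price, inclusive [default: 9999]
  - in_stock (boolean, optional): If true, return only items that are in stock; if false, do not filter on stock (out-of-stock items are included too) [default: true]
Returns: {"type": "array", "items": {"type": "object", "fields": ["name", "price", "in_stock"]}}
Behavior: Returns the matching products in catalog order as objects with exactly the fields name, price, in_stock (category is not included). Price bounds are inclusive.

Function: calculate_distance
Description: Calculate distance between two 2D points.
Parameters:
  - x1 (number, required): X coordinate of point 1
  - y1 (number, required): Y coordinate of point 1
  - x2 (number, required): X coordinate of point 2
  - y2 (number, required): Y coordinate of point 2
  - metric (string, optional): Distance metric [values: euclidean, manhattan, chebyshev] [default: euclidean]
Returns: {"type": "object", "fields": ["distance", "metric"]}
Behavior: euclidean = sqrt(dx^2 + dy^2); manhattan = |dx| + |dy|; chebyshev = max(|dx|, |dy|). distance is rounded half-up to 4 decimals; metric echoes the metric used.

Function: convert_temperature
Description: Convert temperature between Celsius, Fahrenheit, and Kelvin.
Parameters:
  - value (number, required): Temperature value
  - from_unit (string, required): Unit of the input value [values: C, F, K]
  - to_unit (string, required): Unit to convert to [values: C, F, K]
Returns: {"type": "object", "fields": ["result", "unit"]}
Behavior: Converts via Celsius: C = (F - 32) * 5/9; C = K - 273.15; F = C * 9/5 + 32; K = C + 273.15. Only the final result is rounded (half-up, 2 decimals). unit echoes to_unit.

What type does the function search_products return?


The search_products spec declares Returns: {"type": "array", "items": {"type": "object", "fields": ["name", "price", "in_stock"]}}
Type:
array


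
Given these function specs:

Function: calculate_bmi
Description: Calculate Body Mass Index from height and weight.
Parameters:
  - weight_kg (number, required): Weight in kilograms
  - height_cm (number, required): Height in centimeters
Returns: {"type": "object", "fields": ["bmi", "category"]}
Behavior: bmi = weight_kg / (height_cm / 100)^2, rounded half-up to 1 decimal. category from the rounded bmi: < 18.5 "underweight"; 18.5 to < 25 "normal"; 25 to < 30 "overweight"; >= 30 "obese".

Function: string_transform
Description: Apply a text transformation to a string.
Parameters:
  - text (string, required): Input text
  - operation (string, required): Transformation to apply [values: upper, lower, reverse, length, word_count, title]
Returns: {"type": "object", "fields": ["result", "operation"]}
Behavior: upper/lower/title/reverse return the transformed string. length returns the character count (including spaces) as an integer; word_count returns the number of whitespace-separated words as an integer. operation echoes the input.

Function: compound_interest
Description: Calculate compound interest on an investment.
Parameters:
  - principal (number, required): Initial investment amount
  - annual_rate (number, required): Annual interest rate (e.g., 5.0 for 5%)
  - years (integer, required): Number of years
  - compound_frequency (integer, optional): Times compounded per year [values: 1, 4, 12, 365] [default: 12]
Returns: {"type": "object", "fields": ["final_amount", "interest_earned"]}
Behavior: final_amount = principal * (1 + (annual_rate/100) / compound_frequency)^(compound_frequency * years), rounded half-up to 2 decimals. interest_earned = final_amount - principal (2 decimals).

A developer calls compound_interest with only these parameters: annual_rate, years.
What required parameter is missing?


Required parameters: principal, annual_rate, years
Provided: annual_rate, years
Missing: principal
principal


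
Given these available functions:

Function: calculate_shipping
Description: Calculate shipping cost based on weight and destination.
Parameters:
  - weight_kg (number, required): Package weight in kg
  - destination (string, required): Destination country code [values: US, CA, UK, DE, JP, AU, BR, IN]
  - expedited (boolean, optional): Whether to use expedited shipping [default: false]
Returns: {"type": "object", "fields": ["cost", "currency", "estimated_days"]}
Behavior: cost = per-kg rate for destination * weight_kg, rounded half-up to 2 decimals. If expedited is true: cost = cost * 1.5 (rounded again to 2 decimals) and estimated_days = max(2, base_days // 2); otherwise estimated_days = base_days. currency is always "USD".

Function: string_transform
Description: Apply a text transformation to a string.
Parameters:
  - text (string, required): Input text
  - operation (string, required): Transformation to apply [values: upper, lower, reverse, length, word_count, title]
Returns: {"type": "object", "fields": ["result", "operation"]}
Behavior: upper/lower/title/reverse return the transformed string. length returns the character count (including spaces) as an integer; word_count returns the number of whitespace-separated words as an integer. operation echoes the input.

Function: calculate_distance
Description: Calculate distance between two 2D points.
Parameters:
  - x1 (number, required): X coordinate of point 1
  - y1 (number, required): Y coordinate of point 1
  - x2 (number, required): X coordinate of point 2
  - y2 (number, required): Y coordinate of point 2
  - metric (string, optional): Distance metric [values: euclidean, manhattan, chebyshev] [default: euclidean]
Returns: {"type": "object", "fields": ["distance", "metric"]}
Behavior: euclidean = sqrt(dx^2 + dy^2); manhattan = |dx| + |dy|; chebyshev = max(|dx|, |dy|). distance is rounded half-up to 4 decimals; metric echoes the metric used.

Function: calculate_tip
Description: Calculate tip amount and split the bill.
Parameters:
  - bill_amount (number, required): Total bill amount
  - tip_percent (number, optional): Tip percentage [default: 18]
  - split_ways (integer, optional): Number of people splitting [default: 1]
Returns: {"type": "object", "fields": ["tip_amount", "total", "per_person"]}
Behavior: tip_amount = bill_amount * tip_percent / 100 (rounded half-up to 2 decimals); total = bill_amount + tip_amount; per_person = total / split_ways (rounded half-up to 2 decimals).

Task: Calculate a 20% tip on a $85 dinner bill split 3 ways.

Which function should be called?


The task needs a function whose description is: Calculate tip amount and split the bill.
calculate_tip


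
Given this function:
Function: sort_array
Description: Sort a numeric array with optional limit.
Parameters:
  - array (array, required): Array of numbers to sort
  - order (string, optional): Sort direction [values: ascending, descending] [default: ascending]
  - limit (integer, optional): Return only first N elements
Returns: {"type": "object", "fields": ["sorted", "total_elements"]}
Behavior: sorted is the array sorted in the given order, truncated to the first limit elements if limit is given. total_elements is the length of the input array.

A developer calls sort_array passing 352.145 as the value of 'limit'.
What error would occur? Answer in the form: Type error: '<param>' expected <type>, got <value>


Spec: 'limit' is declared as integer; 352.145 is a non-integer number.
Type error: 'limit' expected integer, got 352.145


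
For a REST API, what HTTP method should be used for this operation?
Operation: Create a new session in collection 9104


GET = read, POST = create, PUT = update/replace, DELETE = remove
This operation is a create.
POST


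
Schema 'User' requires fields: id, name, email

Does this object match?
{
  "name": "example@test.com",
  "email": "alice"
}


Checking required fields...
Missing: id
Invalid - missing required field 'id'


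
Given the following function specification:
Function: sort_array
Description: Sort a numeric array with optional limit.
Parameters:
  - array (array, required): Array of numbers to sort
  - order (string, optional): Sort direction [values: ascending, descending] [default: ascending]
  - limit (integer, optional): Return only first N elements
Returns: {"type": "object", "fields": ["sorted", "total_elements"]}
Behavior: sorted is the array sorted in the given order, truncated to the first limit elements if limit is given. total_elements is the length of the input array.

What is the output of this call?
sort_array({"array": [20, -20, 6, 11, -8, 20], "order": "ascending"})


sorted ascending: [-20, -8, 6, 11, 20, 20]
total_elements = len(input) = 6
Output:
{"sorted": [-20, -8, 6, 11, 20, 20], "total_elements": 6}


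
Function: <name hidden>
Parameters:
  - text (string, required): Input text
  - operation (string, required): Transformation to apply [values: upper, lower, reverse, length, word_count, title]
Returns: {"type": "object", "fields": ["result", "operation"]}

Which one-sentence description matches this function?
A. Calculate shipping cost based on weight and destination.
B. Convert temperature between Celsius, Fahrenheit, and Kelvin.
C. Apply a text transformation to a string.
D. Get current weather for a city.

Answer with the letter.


Parameters text, operation and return ["result", "operation"] fit: Apply a text transformation to a string.
C


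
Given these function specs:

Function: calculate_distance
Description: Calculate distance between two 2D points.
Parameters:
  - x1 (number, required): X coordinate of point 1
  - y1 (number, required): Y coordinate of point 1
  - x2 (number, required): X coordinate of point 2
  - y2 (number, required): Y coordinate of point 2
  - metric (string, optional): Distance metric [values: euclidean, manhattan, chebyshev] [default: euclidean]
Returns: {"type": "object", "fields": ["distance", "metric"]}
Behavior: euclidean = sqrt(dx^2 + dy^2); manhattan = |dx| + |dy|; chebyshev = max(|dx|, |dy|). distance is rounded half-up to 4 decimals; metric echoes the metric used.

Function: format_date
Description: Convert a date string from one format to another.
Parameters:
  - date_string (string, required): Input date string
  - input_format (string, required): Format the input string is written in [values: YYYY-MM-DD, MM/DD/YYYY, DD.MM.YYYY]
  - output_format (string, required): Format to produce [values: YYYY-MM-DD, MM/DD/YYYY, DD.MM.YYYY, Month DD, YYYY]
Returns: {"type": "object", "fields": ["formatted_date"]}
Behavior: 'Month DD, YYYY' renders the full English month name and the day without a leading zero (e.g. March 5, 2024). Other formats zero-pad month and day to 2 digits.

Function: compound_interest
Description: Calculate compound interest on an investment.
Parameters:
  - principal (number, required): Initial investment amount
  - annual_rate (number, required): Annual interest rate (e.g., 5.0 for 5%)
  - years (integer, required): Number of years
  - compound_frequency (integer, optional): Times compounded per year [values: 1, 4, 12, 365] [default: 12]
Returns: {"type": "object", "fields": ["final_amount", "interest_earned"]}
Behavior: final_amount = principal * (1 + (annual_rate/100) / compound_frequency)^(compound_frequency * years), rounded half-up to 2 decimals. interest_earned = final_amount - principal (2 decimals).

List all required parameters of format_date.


Parameters of format_date and their required/optional flag:
  date_string: required
  input_format: required
  output_format: required
date_string, input_format, output_format


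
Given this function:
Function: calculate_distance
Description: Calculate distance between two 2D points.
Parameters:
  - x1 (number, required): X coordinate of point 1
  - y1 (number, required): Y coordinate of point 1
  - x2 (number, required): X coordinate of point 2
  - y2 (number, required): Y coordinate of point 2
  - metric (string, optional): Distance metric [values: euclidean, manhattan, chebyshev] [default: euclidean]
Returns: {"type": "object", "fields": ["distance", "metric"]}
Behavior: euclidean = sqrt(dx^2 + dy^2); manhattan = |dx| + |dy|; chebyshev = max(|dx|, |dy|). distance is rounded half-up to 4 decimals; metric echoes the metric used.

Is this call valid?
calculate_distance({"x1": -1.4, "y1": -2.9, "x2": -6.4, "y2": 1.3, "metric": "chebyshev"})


Checking all required parameters present and types match... All valid.
Valid


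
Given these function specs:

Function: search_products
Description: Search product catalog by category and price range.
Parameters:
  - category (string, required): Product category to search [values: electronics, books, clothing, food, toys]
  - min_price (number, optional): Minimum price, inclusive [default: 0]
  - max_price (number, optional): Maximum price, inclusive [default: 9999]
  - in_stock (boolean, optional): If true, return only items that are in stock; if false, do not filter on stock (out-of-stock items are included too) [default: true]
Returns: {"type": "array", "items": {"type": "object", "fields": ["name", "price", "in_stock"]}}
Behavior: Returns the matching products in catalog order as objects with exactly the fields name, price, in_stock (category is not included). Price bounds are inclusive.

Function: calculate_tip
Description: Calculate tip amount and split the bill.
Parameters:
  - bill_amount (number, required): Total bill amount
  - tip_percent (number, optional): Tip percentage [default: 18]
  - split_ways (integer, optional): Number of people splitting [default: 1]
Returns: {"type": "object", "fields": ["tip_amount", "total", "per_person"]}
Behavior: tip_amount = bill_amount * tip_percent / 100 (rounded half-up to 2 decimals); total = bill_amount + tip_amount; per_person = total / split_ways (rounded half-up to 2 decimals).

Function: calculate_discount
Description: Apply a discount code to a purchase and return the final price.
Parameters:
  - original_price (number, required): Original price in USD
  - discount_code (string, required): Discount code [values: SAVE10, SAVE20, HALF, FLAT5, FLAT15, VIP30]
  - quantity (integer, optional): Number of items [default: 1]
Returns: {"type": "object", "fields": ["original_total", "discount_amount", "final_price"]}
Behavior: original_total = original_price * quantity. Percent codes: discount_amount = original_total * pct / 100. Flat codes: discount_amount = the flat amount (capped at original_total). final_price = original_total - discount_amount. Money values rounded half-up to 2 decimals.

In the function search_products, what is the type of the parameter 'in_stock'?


The search_products spec declares:
  - in_stock (boolean, optional): If true, return only items that are in stock; if false, do not filter on stock (out-of-stock items are included too) [default: true]
Type:
boolean


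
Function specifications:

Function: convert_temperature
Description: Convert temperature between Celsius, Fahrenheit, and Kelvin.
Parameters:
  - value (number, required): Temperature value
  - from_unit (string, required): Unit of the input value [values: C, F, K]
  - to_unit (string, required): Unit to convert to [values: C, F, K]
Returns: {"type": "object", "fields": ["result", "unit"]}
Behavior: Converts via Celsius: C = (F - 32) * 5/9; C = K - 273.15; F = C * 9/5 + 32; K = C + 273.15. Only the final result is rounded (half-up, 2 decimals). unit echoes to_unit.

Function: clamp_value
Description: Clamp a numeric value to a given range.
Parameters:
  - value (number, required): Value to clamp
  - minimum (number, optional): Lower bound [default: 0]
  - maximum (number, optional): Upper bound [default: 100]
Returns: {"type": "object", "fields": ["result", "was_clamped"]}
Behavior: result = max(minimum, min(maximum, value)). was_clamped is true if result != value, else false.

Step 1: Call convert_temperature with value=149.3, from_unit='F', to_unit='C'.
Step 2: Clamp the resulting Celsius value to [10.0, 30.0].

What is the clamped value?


Step 1: convert_temperature(value=149.3, from_unit=F, to_unit=C)
  To C: (149.3 - 32) * 5/9 = 65.166667
  Target is C: 65.166667
  Round to 2 decimals: 65.17
  -> result = 65.17 C
Step 2: clamp_value(value=65.17, minimum=10.0, maximum=30.0)
  result = max(10.0, min(30.0, 65.17)) = max(10.0, 30.0) = 30.0
  was_clamped = (30.0 != 65.17) = true
  -> result = 30.0
30.0


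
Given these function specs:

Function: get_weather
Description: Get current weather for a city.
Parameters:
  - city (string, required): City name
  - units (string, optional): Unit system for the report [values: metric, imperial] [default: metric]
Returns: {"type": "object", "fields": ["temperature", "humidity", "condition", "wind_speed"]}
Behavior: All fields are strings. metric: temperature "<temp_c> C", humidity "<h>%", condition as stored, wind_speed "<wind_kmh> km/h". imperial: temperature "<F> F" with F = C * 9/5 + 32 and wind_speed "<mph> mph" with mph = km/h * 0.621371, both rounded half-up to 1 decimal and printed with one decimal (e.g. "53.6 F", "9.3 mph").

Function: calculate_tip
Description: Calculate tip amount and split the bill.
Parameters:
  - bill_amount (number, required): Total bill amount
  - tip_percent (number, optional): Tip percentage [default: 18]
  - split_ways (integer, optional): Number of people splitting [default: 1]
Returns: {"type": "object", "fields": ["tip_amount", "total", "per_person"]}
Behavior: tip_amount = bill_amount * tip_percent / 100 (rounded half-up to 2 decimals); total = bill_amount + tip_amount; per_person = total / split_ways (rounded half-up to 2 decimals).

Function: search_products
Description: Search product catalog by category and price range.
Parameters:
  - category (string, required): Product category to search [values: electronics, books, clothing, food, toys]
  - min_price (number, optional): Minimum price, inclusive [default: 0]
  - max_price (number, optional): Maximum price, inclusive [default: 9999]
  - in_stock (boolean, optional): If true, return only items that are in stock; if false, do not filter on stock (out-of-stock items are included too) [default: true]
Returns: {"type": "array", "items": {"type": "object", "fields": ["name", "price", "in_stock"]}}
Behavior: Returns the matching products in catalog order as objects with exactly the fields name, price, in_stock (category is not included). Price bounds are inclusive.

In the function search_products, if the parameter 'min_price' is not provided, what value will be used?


The search_products spec declares:
  - min_price (number, optional): Minimum price, inclusive [default: 0]
Default:
0


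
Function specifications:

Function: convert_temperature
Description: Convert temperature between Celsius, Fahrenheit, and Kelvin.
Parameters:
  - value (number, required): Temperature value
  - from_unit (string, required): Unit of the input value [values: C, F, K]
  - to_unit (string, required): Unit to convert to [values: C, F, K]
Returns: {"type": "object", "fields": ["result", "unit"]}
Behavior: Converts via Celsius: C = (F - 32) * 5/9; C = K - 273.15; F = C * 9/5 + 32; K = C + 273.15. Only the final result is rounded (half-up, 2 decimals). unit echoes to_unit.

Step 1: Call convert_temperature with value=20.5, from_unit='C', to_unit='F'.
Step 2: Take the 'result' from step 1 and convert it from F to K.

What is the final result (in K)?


Step 1: convert_temperature(value=20.5, from_unit=C, to_unit=F)
  Input already in C: 20.5
  To F: 20.5 * 9/5 + 32 = 68.9
  Round to 2 decimals: 68.9
  -> result = 68.9 F
Step 2: convert_temperature(value=68.9, from_unit=F, to_unit=K)
  To C: (68.9 - 32) * 5/9 = 20.5
  To K: 20.5 + 273.15 = 293.65
  Round to 2 decimals: 293.65
  -> result = 293.65 K
293.65 K


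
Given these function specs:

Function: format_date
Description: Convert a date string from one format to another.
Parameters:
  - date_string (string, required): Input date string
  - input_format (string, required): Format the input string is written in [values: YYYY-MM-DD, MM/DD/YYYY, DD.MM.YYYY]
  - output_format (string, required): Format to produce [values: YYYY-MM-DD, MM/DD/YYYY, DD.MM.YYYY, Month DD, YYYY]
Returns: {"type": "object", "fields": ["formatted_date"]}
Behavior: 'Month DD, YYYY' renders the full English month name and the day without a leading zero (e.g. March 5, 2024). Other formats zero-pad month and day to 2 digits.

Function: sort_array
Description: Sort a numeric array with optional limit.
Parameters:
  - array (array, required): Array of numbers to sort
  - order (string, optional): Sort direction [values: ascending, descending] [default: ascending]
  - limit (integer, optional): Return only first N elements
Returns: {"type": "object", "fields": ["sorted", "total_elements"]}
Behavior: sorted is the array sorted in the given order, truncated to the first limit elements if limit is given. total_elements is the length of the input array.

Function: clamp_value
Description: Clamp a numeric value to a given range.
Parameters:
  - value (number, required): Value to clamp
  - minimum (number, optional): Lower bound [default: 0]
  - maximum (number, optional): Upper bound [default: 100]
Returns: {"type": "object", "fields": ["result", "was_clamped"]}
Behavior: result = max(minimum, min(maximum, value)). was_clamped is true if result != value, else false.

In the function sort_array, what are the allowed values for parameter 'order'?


The sort_array spec declares:
  - order (string, optional): Sort direction [values: ascending, descending] [default: ascending]
Allowed values:
ascending, descending


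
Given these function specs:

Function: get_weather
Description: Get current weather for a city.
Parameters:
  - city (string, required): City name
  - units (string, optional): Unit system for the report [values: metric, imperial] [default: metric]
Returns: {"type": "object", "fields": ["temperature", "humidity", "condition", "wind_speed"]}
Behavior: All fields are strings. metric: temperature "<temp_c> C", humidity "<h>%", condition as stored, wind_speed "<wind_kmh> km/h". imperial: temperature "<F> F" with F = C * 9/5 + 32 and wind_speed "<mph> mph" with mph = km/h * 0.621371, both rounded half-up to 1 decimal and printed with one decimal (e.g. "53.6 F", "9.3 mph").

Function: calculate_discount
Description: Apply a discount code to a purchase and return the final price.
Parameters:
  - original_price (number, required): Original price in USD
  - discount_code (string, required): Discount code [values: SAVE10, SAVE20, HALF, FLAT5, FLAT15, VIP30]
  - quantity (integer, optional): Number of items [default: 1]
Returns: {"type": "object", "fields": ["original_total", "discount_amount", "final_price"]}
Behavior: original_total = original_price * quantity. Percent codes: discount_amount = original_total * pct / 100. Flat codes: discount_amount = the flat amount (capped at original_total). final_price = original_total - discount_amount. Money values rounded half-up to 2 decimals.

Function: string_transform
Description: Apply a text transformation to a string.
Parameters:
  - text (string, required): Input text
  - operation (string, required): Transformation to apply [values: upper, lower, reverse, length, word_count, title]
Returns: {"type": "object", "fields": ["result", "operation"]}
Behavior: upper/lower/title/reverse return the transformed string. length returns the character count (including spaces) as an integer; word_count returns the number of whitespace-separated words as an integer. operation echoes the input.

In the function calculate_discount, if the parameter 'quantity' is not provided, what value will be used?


The calculate_discount spec declares:
  - quantity (integer, optional): Number of items [default: 1]
Default:
1


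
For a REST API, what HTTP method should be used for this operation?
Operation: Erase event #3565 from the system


GET = read, POST = create, PUT = update/replace, DELETE = remove
This operation is a removal.
DELETE


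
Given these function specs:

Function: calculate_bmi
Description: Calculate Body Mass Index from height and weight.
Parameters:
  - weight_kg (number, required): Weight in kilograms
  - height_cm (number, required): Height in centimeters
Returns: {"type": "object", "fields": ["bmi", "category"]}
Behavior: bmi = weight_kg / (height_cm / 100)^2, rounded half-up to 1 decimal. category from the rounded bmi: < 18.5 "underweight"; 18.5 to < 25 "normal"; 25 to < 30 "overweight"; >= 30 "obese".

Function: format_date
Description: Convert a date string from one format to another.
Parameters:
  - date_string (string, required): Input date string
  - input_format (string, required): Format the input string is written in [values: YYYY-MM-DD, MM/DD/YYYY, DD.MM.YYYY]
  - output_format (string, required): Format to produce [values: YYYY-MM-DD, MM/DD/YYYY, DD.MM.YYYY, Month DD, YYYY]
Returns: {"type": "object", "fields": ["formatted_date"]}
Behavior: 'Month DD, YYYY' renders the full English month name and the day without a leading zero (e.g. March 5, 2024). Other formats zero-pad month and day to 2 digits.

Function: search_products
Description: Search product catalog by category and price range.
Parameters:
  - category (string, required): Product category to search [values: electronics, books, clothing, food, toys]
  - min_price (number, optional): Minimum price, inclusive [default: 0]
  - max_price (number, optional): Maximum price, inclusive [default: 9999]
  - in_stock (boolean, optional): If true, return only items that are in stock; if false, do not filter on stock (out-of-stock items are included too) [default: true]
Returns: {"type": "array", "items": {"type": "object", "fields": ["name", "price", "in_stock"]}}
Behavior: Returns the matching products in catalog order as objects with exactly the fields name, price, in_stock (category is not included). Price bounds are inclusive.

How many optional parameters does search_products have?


Parameters of search_products: category (required), min_price (optional), max_price (optional), in_stock (optional)
Optional count:
3


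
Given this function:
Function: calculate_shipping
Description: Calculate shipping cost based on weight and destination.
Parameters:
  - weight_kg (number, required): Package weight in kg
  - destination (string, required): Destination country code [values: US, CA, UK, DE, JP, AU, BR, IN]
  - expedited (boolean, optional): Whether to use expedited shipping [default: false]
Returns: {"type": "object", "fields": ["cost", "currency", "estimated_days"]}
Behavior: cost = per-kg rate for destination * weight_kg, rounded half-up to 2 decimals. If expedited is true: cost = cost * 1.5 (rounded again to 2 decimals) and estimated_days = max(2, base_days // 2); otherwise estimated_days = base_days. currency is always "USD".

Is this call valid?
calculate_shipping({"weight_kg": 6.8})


Checking required parameters...
Missing required parameter: destination
Invalid - missing required parameter 'destination'


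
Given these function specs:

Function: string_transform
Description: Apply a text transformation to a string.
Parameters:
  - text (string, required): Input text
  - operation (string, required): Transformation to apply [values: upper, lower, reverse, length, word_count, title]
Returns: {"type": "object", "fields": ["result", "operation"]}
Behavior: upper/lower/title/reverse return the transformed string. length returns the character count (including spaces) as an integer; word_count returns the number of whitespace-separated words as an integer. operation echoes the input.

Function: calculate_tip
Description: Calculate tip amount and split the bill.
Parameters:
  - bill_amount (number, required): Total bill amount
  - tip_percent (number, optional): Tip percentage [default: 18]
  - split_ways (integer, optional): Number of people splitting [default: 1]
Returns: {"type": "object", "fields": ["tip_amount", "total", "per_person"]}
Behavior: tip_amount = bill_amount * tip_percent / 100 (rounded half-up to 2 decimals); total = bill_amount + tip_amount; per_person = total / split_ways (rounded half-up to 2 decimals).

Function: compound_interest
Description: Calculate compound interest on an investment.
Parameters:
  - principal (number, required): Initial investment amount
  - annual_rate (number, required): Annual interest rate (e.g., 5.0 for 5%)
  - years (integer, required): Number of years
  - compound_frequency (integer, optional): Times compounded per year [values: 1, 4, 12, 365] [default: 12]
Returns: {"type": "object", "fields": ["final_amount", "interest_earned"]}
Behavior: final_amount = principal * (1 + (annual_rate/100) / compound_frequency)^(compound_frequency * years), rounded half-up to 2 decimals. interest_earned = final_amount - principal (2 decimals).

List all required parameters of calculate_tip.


Parameters of calculate_tip and their required/optional flag:
  bill_amount: required
  tip_percent: optional
  split_ways: optional
bill_amount


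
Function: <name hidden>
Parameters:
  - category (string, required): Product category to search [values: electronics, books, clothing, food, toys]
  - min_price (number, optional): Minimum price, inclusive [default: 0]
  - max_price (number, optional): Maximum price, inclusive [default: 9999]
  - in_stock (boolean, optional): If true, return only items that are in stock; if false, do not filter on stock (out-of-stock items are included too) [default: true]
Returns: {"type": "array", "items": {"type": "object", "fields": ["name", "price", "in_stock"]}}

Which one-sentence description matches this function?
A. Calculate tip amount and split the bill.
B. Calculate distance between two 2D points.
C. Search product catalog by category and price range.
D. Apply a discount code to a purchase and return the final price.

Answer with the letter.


Parameters category, min_price, max_price, in_stock and return "array" fit: Search product catalog by category and price range.
C


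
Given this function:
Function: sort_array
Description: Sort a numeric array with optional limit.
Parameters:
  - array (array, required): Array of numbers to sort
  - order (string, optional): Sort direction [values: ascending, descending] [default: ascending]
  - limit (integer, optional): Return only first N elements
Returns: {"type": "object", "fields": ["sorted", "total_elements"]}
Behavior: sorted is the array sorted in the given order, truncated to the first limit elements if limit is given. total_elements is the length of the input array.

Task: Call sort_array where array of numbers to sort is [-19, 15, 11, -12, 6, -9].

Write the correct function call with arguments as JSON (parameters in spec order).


Mapping each described value to its parameter name:
  'Array of numbers to sort' -> array = [-19, 15, 11, -12, 6, -9]
sort_array({"array": [-19, 15, 11, -12, 6, -9]})


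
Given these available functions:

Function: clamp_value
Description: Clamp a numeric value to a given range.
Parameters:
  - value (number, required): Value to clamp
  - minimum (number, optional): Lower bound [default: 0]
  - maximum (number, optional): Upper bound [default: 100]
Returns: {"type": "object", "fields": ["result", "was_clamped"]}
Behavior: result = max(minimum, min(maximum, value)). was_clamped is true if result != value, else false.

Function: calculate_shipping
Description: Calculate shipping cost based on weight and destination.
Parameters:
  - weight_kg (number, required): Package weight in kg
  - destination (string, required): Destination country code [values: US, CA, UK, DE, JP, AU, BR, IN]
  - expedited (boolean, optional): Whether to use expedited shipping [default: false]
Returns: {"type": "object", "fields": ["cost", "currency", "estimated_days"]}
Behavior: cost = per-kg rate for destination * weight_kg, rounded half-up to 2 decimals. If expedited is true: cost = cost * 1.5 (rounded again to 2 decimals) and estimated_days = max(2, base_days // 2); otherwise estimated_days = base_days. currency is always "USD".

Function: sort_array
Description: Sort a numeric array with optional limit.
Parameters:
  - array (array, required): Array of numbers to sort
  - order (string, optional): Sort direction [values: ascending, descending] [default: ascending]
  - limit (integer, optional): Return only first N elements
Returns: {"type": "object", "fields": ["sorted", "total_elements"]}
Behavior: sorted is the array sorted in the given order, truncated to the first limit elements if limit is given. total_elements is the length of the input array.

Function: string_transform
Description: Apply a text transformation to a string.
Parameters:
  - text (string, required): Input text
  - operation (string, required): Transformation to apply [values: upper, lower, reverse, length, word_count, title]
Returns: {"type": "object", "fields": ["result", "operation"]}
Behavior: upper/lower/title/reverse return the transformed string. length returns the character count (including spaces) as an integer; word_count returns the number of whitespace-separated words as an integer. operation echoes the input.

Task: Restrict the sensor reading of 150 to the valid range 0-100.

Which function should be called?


The task needs a function whose description is: Clamp a numeric value to a given range.
clamp_value


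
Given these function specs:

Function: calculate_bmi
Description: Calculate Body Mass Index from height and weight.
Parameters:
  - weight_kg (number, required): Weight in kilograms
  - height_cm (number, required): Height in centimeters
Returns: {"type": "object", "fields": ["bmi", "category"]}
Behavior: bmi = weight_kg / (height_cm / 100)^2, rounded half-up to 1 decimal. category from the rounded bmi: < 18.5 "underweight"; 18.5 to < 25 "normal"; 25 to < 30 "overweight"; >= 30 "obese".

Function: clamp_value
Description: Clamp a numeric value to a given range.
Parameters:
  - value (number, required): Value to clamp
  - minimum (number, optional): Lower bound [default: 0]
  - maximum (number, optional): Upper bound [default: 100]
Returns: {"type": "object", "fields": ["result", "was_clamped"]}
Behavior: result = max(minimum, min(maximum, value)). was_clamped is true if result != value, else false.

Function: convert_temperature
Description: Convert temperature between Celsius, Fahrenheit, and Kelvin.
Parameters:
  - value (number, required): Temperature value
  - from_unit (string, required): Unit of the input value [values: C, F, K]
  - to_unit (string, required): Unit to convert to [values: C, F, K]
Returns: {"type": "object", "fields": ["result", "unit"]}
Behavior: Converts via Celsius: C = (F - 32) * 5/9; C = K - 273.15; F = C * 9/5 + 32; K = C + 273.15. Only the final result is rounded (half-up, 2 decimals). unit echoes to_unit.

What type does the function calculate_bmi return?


The calculate_bmi spec declares Returns: {"type": "object", "fields": ["bmi", "category"]}
Type:
object
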